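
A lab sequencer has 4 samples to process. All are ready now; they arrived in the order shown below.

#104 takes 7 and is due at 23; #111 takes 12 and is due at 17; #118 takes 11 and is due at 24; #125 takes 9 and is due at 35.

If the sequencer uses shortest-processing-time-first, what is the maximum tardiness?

22

SPT (increasing processing time): #104 #125 #118 #111.
#104: 0→7, due 23, tardiness 0
#125: 7→16, due 35, tardiness 0
#118: 16→27, due 24, tardiness 3
#111: 27→39, due 17, tardiness 22
Maximum = 22.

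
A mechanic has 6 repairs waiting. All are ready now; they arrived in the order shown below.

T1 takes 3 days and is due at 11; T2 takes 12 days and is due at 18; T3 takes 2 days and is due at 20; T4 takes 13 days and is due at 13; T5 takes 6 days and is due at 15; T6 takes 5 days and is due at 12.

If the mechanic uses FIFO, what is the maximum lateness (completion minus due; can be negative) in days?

FIFO (arrival order): T1 T2 T3 T4 T5 T6.
T1: 0→3, due 11, lateness -8
T2: 3→15, due 18, lateness -3
T3: 15→17, due 20, lateness -3
T4: 17→30, due 13, lateness 17
T5: 30→36, due 15, lateness 21
T6: 36→41, due 12, lateness 29
Maximum = 29.

29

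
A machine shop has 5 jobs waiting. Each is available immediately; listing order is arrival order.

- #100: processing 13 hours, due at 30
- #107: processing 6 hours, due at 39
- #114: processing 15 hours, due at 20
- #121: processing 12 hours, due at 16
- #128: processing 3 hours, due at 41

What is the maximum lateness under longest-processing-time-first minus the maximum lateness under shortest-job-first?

LPT (decreasing processing time): #114 #100 #121 #107 #128.
#114: 0→15, due 20, lateness -5
#100: 15→28, due 30, lateness -2
#121: 28→40, due 16, lateness 24
#107: 40→46, due 39, lateness 7
#128: 46→49, due 41, lateness 8
Maximum = 24.
SPT (increasing processing time): #128 #107 #121 #100 #114.
#128: 0→3, due 41, lateness -38
#107: 3→9, due 39, lateness -30
#121: 9→21, due 16, lateness 5
#100: 21→34, due 30, lateness 4
#114: 34→49, due 20, lateness 29
Maximum = 29.
Difference = 24 − 29 = -5.

-5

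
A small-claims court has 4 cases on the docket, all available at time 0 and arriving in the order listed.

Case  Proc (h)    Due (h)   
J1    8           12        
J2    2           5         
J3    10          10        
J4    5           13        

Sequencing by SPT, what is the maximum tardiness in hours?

15

SPT (increasing processing time): J2 J4 J1 J3.
J2: 0→2, due 5, tardiness 0
J4: 2→7, due 13, tardiness 0
J1: 7→15, due 12, tardiness 3
J3: 15→25, due 10, tardiness 15
Maximum = 15.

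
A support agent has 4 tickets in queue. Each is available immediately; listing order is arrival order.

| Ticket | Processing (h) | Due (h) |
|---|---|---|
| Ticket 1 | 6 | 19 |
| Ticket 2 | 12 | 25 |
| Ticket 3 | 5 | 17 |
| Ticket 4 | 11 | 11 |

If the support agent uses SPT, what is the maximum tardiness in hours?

11

SPT (increasing processing time): Ticket 3 Ticket 1 Ticket 4 Ticket 2.
Ticket 3: 0→5, due 17, tardiness 0
Ticket 1: 5→11, due 19, tardiness 0
Ticket 4: 11→22, due 11, tardiness 11
Ticket 2: 22→34, due 25, tardiness 9
Maximum = 11.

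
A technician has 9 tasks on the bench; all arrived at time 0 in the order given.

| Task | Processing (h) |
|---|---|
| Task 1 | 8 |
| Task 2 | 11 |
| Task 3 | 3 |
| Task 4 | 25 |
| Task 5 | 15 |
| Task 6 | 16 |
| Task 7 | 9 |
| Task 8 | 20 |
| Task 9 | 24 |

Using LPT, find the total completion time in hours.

818

LPT (decreasing processing time): Task 4 Task 9 Task 8 Task 6 Task 5 Task 2 Task 7 Task 1 Task 3.
Task 4: 0→25
Task 9: 25→49
Task 8: 49→69
Task 6: 69→85
Task 5: 85→100
Task 2: 100→111
Task 7: 111→120
Task 1: 120→128
Task 3: 128→131
Sum = 25+49+69+85+100+111+120+128+131 = 818.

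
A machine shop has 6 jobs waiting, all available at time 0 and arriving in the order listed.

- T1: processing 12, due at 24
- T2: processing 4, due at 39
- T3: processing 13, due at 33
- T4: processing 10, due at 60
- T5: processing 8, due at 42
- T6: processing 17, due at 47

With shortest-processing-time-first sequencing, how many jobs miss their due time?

SPT (increasing processing time): T2 T5 T4 T1 T3 T6.
T2: 0→4, due 39, tardiness 0
T5: 4→12, due 42, tardiness 0
T4: 12→22, due 60, tardiness 0
T1: 22→34, due 24, tardiness 10
T3: 34→47, due 33, tardiness 14
T6: 47→64, due 47, tardiness 17
Late jobs: 3.

3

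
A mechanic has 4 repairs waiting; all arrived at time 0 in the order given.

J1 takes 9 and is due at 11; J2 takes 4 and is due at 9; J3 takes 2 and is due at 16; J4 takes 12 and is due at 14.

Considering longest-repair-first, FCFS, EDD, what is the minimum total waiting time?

37

LPT (decreasing processing time): J4 J1 J2 J3.
J4: waits 0, runs 0→12
J1: waits 12, runs 12→21
J2: waits 21, runs 21→25
J3: waits 25, runs 25→27
Sum = 0+12+21+25 = 58.
FIFO (arrival order): J1 J2 J3 J4.
J1: waits 0, runs 0→9
J2: waits 9, runs 9→13
J3: waits 13, runs 13→15
J4: waits 15, runs 15→27
Sum = 0+9+13+15 = 37.
EDD (increasing due date): J2 J1 J4 J3.
J2: waits 0, runs 0→4
J1: waits 4, runs 4→13
J4: waits 13, runs 13→25
J3: waits 25, runs 25→27
Sum = 0+4+13+25 = 42.
LPT 58, FIFO 37, EDD 42 → minimum 37.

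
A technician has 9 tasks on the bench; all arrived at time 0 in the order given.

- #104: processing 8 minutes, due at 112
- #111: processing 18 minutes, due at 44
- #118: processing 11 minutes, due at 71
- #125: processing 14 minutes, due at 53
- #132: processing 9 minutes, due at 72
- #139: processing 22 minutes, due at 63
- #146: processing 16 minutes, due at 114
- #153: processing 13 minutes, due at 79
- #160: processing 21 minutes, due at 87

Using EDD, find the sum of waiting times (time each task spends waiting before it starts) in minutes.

554

EDD (increasing due date): #111 #125 #139 #118 #132 #153 #160 #104 #146.
#111: waits 0, runs 0→18
#125: waits 18, runs 18→32
#139: waits 32, runs 32→54
#118: waits 54, runs 54→65
#132: waits 65, runs 65→74
#153: waits 74, runs 74→87
#160: waits 87, runs 87→108
#104: waits 108, runs 108→116
#146: waits 116, runs 116→132
Sum = 0+18+32+54+65+74+87+108+116 = 554.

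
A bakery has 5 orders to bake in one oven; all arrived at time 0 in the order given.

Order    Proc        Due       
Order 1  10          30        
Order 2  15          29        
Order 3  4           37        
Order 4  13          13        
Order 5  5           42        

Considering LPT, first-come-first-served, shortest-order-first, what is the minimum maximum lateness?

15

LPT (decreasing processing time): Order 2 Order 4 Order 1 Order 5 Order 3.
Order 2: 0→15, due 29, lateness -14
Order 4: 15→28, due 13, lateness 15
Order 1: 28→38, due 30, lateness 8
Order 5: 38→43, due 42, lateness 1
Order 3: 43→47, due 37, lateness 10
Maximum = 15.
FIFO (arrival order): Order 1 Order 2 Order 3 Order 4 Order 5.
Order 1: 0→10, due 30, lateness -20
Order 2: 10→25, due 29, lateness -4
Order 3: 25→29, due 37, lateness -8
Order 4: 29→42, due 13, lateness 29
Order 5: 42→47, due 42, lateness 5
Maximum = 29.
SPT (increasing processing time): Order 3 Order 5 Order 1 Order 4 Order 2.
Order 3: 0→4, due 37, lateness -33
Order 5: 4→9, due 42, lateness -33
Order 1: 9→19, due 30, lateness -11
Order 4: 19→32, due 13, lateness 19
Order 2: 32→47, due 29, lateness 18
Maximum = 19.
LPT 15, FIFO 29, SPT 19 → minimum 15.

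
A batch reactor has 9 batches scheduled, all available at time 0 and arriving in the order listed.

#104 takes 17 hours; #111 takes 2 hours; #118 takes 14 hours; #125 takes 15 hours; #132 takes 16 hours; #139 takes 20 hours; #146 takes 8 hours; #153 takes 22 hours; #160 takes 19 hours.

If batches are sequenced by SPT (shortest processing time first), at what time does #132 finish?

55

SPT (increasing processing time): #111 #146 #118 #125 #132 #104 #160 #139 #153.
#111: 0→2
#146: 2→10
#118: 10→24
#125: 24→39
#132: 39→55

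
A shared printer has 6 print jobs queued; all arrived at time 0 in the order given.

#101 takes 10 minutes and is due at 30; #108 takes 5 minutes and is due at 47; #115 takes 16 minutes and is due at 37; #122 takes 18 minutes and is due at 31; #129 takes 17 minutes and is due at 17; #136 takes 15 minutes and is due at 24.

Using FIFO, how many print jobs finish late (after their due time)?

FIFO (arrival order): #101 #108 #115 #122 #129 #136.
#101: 0→10, due 30, tardiness 0
#108: 10→15, due 47, tardiness 0
#115: 15→31, due 37, tardiness 0
#122: 31→49, due 31, tardiness 18
#129: 49→66, due 17, tardiness 49
#136: 66→81, due 24, tardiness 57
Late print jobs: 3.

3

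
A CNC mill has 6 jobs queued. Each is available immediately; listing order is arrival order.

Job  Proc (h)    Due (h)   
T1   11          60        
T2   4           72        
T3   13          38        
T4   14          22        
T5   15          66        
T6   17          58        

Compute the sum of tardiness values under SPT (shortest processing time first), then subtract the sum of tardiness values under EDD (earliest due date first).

SPT (increasing processing time): T2 T1 T3 T4 T5 T6.
T2: 0→4, due 72, tardiness 0
T1: 4→15, due 60, tardiness 0
T3: 15→28, due 38, tardiness 0
T4: 28→42, due 22, tardiness 20
T5: 42→57, due 66, tardiness 0
T6: 57→74, due 58, tardiness 16
Sum = 0+0+0+20+0+16 = 36.
EDD (increasing due date): T4 T3 T6 T1 T5 T2.
T4: 0→14, due 22, tardiness 0
T3: 14→27, due 38, tardiness 0
T6: 27→44, due 58, tardiness 0
T1: 44→55, due 60, tardiness 0
T5: 55→70, due 66, tardiness 4
T2: 70→74, due 72, tardiness 2
Sum = 0+0+0+0+4+2 = 6.
Difference = 36 − 6 = 30.

30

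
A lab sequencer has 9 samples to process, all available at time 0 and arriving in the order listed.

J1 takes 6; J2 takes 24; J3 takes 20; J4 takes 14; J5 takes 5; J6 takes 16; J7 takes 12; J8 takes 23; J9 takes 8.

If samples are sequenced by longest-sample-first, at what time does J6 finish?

83

LPT (decreasing processing time): J2 J8 J3 J6 J4 J7 J9 J1 J5.
J2: 0→24
J8: 24→47
J3: 47→67
J6: 67→83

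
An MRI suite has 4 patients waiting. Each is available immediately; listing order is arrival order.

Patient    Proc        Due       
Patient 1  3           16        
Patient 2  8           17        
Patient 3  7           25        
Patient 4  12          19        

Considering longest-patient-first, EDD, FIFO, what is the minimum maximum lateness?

5

LPT (decreasing processing time): Patient 4 Patient 2 Patient 3 Patient 1.
Patient 4: 0→12, due 19, lateness -7
Patient 2: 12→20, due 17, lateness 3
Patient 3: 20→27, due 25, lateness 2
Patient 1: 27→30, due 16, lateness 14
Maximum = 14.
EDD (increasing due date): Patient 1 Patient 2 Patient 4 Patient 3.
Patient 1: 0→3, due 16, lateness -13
Patient 2: 3→11, due 17, lateness -6
Patient 4: 11→23, due 19, lateness 4
Patient 3: 23→30, due 25, lateness 5
Maximum = 5.
FIFO (arrival order): Patient 1 Patient 2 Patient 3 Patient 4.
Patient 1: 0→3, due 16, lateness -13
Patient 2: 3→11, due 17, lateness -6
Patient 3: 11→18, due 25, lateness -7
Patient 4: 18→30, due 19, lateness 11
Maximum = 11.
LPT 14, EDD 5, FIFO 11 → minimum 5.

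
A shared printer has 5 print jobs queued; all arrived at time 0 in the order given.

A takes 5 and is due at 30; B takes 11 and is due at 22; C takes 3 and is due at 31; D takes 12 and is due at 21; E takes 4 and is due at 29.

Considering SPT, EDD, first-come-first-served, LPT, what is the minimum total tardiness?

7

SPT (increasing processing time): C E A B D.
C: 0→3, due 31, tardiness 0
E: 3→7, due 29, tardiness 0
A: 7→12, due 30, tardiness 0
B: 12→23, due 22, tardiness 1
D: 23→35, due 21, tardiness 14
Sum = 0+0+0+1+14 = 15.
EDD (increasing due date): D B E A C.
D: 0→12, due 21, tardiness 0
B: 12→23, due 22, tardiness 1
E: 23→27, due 29, tardiness 0
A: 27→32, due 30, tardiness 2
C: 32→35, due 31, tardiness 4
Sum = 0+1+0+2+4 = 7.
FIFO (arrival order): A B C D E.
A: 0→5, due 30, tardiness 0
B: 5→16, due 22, tardiness 0
C: 16→19, due 31, tardiness 0
D: 19→31, due 21, tardiness 10
E: 31→35, due 29, tardiness 6
Sum = 0+0+0+10+6 = 16.
LPT (decreasing processing time): D B A E C.
D: 0→12, due 21, tardiness 0
B: 12→23, due 22, tardiness 1
A: 23→28, due 30, tardiness 0
E: 28→32, due 29, tardiness 3
C: 32→35, due 31, tardiness 4
Sum = 0+1+0+3+4 = 8.
SPT 15, EDD 7, FIFO 16, LPT 8 → minimum 7.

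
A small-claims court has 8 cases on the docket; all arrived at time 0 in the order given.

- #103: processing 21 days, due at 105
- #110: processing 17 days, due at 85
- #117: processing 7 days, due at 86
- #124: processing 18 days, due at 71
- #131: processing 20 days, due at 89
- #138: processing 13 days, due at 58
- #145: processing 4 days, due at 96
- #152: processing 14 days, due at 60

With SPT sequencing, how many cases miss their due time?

SPT (increasing processing time): #145 #117 #138 #152 #110 #124 #131 #103.
#145: 0→4, due 96, tardiness 0
#117: 4→11, due 86, tardiness 0
#138: 11→24, due 58, tardiness 0
#152: 24→38, due 60, tardiness 0
#110: 38→55, due 85, tardiness 0
#124: 55→73, due 71, tardiness 2
#131: 73→93, due 89, tardiness 4
#103: 93→114, due 105, tardiness 9
Late cases: 3.

3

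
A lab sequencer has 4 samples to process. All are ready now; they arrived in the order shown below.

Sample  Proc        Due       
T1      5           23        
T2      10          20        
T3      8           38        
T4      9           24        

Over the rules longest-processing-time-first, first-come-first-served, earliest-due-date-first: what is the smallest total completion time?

75

LPT (decreasing processing time): T2 T4 T3 T1.
T2: 0→10
T4: 10→19
T3: 19→27
T1: 27→32
Sum = 10+19+27+32 = 88.
FIFO (arrival order): T1 T2 T3 T4.
T1: 0→5
T2: 5→15
T3: 15→23
T4: 23→32
Sum = 5+15+23+32 = 75.
EDD (increasing due date): T2 T1 T4 T3.
T2: 0→10
T1: 10→15
T4: 15→24
T3: 24→32
Sum = 10+15+24+32 = 81.
LPT 88, FIFO 75, EDD 81 → minimum 75.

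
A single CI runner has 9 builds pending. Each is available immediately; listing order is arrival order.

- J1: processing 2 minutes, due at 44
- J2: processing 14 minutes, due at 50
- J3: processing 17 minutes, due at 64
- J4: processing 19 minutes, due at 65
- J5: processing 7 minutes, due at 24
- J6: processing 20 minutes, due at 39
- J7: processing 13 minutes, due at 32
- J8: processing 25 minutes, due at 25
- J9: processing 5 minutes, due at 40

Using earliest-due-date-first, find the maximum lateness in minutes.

57

EDD (increasing due date): J5 J8 J7 J6 J9 J1 J2 J3 J4.
J5: 0→7, due 24, lateness -17
J8: 7→32, due 25, lateness 7
J7: 32→45, due 32, lateness 13
J6: 45→65, due 39, lateness 26
J9: 65→70, due 40, lateness 30
J1: 70→72, due 44, lateness 28
J2: 72→86, due 50, lateness 36
J3: 86→103, due 64, lateness 39
J4: 103→122, due 65, lateness 57
Maximum = 57.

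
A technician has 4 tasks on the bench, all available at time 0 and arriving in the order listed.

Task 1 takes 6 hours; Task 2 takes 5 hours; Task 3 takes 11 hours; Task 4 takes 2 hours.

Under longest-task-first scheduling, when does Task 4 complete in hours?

LPT (decreasing processing time): Task 3 Task 1 Task 2 Task 4.
Task 3: 0→11
Task 1: 11→17
Task 2: 17→22
Task 4: 22→24

24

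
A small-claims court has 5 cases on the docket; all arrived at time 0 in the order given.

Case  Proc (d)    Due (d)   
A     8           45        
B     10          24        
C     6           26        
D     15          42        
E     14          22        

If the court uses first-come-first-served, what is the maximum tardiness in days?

FIFO (arrival order): A B C D E.
A: 0→8, due 45, tardiness 0
B: 8→18, due 24, tardiness 0
C: 18→24, due 26, tardiness 0
D: 24→39, due 42, tardiness 0
E: 39→53, due 22, tardiness 31
Maximum = 31.

31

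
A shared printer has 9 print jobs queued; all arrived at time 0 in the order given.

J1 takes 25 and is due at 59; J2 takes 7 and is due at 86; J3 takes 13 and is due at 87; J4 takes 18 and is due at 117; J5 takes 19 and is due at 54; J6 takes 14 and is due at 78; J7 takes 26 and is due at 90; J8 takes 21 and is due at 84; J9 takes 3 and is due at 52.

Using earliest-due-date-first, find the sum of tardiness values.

EDD (increasing due date): J9 J5 J1 J6 J8 J2 J3 J7 J4.
J9: 0→3, due 52, tardiness 0
J5: 3→22, due 54, tardiness 0
J1: 22→47, due 59, tardiness 0
J6: 47→61, due 78, tardiness 0
J8: 61→82, due 84, tardiness 0
J2: 82→89, due 86, tardiness 3
J3: 89→102, due 87, tardiness 15
J7: 102→128, due 90, tardiness 38
J4: 128→146, due 117, tardiness 29
Sum = 0+0+0+0+0+3+15+38+29 = 85.

85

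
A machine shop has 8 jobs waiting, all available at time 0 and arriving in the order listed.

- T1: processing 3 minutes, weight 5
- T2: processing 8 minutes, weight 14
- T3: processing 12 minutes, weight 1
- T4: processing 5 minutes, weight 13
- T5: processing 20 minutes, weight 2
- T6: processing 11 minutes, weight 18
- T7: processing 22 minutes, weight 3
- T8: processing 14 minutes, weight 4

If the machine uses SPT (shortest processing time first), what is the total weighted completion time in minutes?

SPT (increasing processing time): T1 T4 T2 T6 T3 T8 T5 T7.
T1: finishes 3, weight 5, w·C = 15
T4: finishes 8, weight 13, w·C = 104
T2: finishes 16, weight 14, w·C = 224
T6: finishes 27, weight 18, w·C = 486
T3: finishes 39, weight 1, w·C = 39
T8: finishes 53, weight 4, w·C = 212
T5: finishes 73, weight 2, w·C = 146
T7: finishes 95, weight 3, w·C = 285
Sum = 15+104+224+486+39+212+146+285 = 1511.

1511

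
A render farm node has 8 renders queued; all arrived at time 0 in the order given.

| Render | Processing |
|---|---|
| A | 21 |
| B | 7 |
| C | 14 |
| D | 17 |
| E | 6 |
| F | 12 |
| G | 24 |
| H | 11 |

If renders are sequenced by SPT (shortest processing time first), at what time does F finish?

SPT (increasing processing time): E B H F C D A G.
E: 0→6
B: 6→13
H: 13→24
F: 24→36

36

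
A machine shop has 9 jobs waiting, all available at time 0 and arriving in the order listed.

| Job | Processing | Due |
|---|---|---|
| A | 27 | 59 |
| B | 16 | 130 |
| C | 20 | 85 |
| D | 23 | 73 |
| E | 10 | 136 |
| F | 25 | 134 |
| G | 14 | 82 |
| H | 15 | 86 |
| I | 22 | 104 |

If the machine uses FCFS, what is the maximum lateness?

68

FIFO (arrival order): A B C D E F G H I.
A: 0→27, due 59, lateness -32
B: 27→43, due 130, lateness -87
C: 43→63, due 85, lateness -22
D: 63→86, due 73, lateness 13
E: 86→96, due 136, lateness -40
F: 96→121, due 134, lateness -13
G: 121→135, due 82, lateness 53
H: 135→150, due 86, lateness 64
I: 150→172, due 104, lateness 68
Maximum = 68.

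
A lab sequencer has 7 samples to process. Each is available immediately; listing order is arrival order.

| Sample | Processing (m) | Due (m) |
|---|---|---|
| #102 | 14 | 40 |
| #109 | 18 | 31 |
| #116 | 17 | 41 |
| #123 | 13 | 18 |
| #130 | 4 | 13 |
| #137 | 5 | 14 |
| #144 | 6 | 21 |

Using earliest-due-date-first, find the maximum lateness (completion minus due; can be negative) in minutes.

EDD (increasing due date): #130 #137 #123 #144 #109 #102 #116.
#130: 0→4, due 13, lateness -9
#137: 4→9, due 14, lateness -5
#123: 9→22, due 18, lateness 4
#144: 22→28, due 21, lateness 7
#109: 28→46, due 31, lateness 15
#102: 46→60, due 40, lateness 20
#116: 60→77, due 41, lateness 36
Maximum = 36.

36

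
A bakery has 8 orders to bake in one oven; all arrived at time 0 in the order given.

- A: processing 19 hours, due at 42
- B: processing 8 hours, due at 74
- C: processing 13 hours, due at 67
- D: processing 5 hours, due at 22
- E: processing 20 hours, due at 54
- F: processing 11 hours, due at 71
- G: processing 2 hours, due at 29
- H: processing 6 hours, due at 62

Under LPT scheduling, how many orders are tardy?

LPT (decreasing processing time): E A C F B H D G.
E: 0→20, due 54, tardiness 0
A: 20→39, due 42, tardiness 0
C: 39→52, due 67, tardiness 0
F: 52→63, due 71, tardiness 0
B: 63→71, due 74, tardiness 0
H: 71→77, due 62, tardiness 15
D: 77→82, due 22, tardiness 60
G: 82→84, due 29, tardiness 55
Late orders: 3.

3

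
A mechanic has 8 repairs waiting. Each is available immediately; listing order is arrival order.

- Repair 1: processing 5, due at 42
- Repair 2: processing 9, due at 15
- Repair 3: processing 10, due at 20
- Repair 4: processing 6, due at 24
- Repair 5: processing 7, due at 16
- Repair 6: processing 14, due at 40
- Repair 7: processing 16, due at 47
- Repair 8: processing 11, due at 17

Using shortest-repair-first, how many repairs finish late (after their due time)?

SPT (increasing processing time): Repair 1 Repair 4 Repair 5 Repair 2 Repair 3 Repair 8 Repair 6 Repair 7.
Repair 1: 0→5, due 42, tardiness 0
Repair 4: 5→11, due 24, tardiness 0
Repair 5: 11→18, due 16, tardiness 2
Repair 2: 18→27, due 15, tardiness 12
Repair 3: 27→37, due 20, tardiness 17
Repair 8: 37→48, due 17, tardiness 31
Repair 6: 48→62, due 40, tardiness 22
Repair 7: 62→78, due 47, tardiness 31
Late repairs: 6.

6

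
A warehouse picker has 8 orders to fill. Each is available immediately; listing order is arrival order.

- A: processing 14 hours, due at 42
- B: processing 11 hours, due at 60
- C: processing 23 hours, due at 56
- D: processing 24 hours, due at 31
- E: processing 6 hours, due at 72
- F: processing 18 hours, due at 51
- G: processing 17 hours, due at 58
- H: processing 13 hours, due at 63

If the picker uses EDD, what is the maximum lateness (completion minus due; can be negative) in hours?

EDD (increasing due date): D A F C G B H E.
D: 0→24, due 31, lateness -7
A: 24→38, due 42, lateness -4
F: 38→56, due 51, lateness 5
C: 56→79, due 56, lateness 23
G: 79→96, due 58, lateness 38
B: 96→107, due 60, lateness 47
H: 107→120, due 63, lateness 57
E: 120→126, due 72, lateness 54
Maximum = 57.

57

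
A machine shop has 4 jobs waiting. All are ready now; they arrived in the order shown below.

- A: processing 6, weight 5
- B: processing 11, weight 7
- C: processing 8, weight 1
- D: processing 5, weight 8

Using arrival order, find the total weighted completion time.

FIFO (arrival order): A B C D.
A: finishes 6, weight 5, w·C = 30
B: finishes 17, weight 7, w·C = 119
C: finishes 25, weight 1, w·C = 25
D: finishes 30, weight 8, w·C = 240
Sum = 30+119+25+240 = 414.

414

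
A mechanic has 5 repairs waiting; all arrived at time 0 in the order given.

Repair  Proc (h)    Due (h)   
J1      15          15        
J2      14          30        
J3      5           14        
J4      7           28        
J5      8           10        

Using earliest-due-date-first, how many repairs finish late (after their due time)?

3

EDD (increasing due date): J5 J3 J1 J4 J2.
J5: 0→8, due 10, tardiness 0
J3: 8→13, due 14, tardiness 0
J1: 13→28, due 15, tardiness 13
J4: 28→35, due 28, tardiness 7
J2: 35→49, due 30, tardiness 19
Late repairs: 3.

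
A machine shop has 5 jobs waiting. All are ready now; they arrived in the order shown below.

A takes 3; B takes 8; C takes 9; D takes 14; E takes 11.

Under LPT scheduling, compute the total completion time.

160

LPT (decreasing processing time): D E C B A.
D: 0→14
E: 14→25
C: 25→34
B: 34→42
A: 42→45
Sum = 14+25+34+42+45 = 160.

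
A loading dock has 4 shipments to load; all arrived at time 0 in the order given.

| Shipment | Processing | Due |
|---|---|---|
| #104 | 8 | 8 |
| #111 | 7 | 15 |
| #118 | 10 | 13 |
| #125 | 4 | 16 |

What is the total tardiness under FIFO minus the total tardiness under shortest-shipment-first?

-2

FIFO (arrival order): #104 #111 #118 #125.
#104: 0→8, due 8, tardiness 0
#111: 8→15, due 15, tardiness 0
#118: 15→25, due 13, tardiness 12
#125: 25→29, due 16, tardiness 13
Sum = 0+0+12+13 = 25.
SPT (increasing processing time): #125 #111 #104 #118.
#125: 0→4, due 16, tardiness 0
#111: 4→11, due 15, tardiness 0
#104: 11→19, due 8, tardiness 11
#118: 19→29, due 13, tardiness 16
Sum = 0+0+11+16 = 27.
Difference = 25 − 27 = -2.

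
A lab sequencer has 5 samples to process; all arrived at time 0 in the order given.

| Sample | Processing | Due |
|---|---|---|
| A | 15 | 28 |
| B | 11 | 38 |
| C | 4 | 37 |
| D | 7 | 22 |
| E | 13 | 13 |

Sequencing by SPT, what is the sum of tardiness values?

44

SPT (increasing processing time): C D B E A.
C: 0→4, due 37, tardiness 0
D: 4→11, due 22, tardiness 0
B: 11→22, due 38, tardiness 0
E: 22→35, due 13, tardiness 22
A: 35→50, due 28, tardiness 22
Sum = 0+0+0+22+22 = 44.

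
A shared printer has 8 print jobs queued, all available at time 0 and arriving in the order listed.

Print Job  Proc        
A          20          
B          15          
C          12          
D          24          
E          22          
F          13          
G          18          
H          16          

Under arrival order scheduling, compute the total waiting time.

FIFO (arrival order): A B C D E F G H.
A: waits 0, runs 0→20
B: waits 20, runs 20→35
C: waits 35, runs 35→47
D: waits 47, runs 47→71
E: waits 71, runs 71→93
F: waits 93, runs 93→106
G: waits 106, runs 106→124
H: waits 124, runs 124→140
Sum = 0+20+35+47+71+93+106+124 = 496.

496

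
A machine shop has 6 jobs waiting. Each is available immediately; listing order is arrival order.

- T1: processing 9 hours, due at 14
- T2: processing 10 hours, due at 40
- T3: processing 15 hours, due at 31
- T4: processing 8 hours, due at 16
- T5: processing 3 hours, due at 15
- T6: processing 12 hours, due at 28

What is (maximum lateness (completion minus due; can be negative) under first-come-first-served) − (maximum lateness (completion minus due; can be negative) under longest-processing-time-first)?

-12

FIFO (arrival order): T1 T2 T3 T4 T5 T6.
T1: 0→9, due 14, lateness -5
T2: 9→19, due 40, lateness -21
T3: 19→34, due 31, lateness 3
T4: 34→42, due 16, lateness 26
T5: 42→45, due 15, lateness 30
T6: 45→57, due 28, lateness 29
Maximum = 30.
LPT (decreasing processing time): T3 T6 T2 T1 T4 T5.
T3: 0→15, due 31, lateness -16
T6: 15→27, due 28, lateness -1
T2: 27→37, due 40, lateness -3
T1: 37→46, due 14, lateness 32
T4: 46→54, due 16, lateness 38
T5: 54→57, due 15, lateness 42
Maximum = 42.
Difference = 30 − 42 = -12.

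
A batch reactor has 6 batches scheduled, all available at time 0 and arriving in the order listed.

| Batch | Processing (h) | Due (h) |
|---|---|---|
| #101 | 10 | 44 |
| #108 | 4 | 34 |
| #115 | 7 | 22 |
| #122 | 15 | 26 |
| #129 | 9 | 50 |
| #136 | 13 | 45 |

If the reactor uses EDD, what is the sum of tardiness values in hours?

EDD (increasing due date): #115 #122 #108 #101 #136 #129.
#115: 0→7, due 22, tardiness 0
#122: 7→22, due 26, tardiness 0
#108: 22→26, due 34, tardiness 0
#101: 26→36, due 44, tardiness 0
#136: 36→49, due 45, tardiness 4
#129: 49→58, due 50, tardiness 8
Sum = 0+0+0+0+4+8 = 12.

12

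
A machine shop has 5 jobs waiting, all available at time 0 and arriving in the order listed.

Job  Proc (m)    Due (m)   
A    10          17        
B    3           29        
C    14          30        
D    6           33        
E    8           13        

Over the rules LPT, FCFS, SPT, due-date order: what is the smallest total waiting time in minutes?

LPT (decreasing processing time): C A E D B.
C: waits 0, runs 0→14
A: waits 14, runs 14→24
E: waits 24, runs 24→32
D: waits 32, runs 32→38
B: waits 38, runs 38→41
Sum = 0+14+24+32+38 = 108.
FIFO (arrival order): A B C D E.
A: waits 0, runs 0→10
B: waits 10, runs 10→13
C: waits 13, runs 13→27
D: waits 27, runs 27→33
E: waits 33, runs 33→41
Sum = 0+10+13+27+33 = 83.
SPT (increasing processing time): B D E A C.
B: waits 0, runs 0→3
D: waits 3, runs 3→9
E: waits 9, runs 9→17
A: waits 17, runs 17→27
C: waits 27, runs 27→41
Sum = 0+3+9+17+27 = 56.
EDD (increasing due date): E A B C D.
E: waits 0, runs 0→8
A: waits 8, runs 8→18
B: waits 18, runs 18→21
C: waits 21, runs 21→35
D: waits 35, runs 35→41
Sum = 0+8+18+21+35 = 82.
LPT 108, FIFO 83, SPT 56, EDD 82 → minimum 56.

56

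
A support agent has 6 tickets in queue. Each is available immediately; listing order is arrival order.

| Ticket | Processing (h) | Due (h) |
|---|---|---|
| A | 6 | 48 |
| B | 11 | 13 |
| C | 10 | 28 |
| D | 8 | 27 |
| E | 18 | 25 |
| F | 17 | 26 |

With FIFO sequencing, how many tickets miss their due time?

FIFO (arrival order): A B C D E F.
A: 0→6, due 48, tardiness 0
B: 6→17, due 13, tardiness 4
C: 17→27, due 28, tardiness 0
D: 27→35, due 27, tardiness 8
E: 35→53, due 25, tardiness 28
F: 53→70, due 26, tardiness 44
Late tickets: 4.

4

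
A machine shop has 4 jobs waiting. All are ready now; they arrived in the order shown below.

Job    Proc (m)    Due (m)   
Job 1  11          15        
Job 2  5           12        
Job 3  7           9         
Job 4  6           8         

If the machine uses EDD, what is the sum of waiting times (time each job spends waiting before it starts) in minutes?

37

EDD (increasing due date): Job 4 Job 3 Job 2 Job 1.
Job 4: waits 0, runs 0→6
Job 3: waits 6, runs 6→13
Job 2: waits 13, runs 13→18
Job 1: waits 18, runs 18→29
Sum = 0+6+13+18 = 37.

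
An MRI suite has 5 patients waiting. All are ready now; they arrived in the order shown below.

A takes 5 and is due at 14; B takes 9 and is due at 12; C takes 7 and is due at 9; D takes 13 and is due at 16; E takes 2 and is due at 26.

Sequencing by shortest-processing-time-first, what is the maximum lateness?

20

SPT (increasing processing time): E A C B D.
E: 0→2, due 26, lateness -24
A: 2→7, due 14, lateness -7
C: 7→14, due 9, lateness 5
B: 14→23, due 12, lateness 11
D: 23→36, due 16, lateness 20
Maximum = 20.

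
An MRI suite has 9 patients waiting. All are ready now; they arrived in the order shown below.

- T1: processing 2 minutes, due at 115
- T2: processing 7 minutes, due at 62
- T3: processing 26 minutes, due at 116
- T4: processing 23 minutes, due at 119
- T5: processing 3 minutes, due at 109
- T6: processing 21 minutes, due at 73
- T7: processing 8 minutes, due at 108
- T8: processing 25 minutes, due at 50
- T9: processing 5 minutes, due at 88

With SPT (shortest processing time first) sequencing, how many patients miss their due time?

2

SPT (increasing processing time): T1 T5 T9 T2 T7 T6 T4 T8 T3.
T1: 0→2, due 115, tardiness 0
T5: 2→5, due 109, tardiness 0
T9: 5→10, due 88, tardiness 0
T2: 10→17, due 62, tardiness 0
T7: 17→25, due 108, tardiness 0
T6: 25→46, due 73, tardiness 0
T4: 46→69, due 119, tardiness 0
T8: 69→94, due 50, tardiness 44
T3: 94→120, due 116, tardiness 4
Late patients: 2.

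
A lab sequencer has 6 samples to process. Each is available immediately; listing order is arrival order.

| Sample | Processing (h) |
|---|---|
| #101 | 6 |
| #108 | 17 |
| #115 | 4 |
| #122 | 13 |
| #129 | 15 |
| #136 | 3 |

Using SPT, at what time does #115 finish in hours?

SPT (increasing processing time): #136 #115 #101 #122 #129 #108.
#136: 0→3
#115: 3→7

7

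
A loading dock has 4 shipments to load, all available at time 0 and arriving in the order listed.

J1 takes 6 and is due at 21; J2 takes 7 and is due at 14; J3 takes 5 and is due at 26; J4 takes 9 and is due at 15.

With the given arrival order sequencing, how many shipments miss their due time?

1

FIFO (arrival order): J1 J2 J3 J4.
J1: 0→6, due 21, tardiness 0
J2: 6→13, due 14, tardiness 0
J3: 13→18, due 26, tardiness 0
J4: 18→27, due 15, tardiness 12
Late shipments: 1.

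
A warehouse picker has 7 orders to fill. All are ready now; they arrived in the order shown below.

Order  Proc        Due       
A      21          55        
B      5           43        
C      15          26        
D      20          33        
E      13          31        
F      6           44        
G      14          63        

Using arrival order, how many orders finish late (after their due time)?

5

FIFO (arrival order): A B C D E F G.
A: 0→21, due 55, tardiness 0
B: 21→26, due 43, tardiness 0
C: 26→41, due 26, tardiness 15
D: 41→61, due 33, tardiness 28
E: 61→74, due 31, tardiness 43
F: 74→80, due 44, tardiness 36
G: 80→94, due 63, tardiness 31
Late orders: 5.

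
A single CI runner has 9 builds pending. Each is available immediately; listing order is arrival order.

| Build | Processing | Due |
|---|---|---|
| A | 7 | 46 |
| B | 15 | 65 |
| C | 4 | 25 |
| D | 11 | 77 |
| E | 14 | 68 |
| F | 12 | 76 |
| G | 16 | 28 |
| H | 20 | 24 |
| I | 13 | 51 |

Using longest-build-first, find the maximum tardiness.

87

LPT (decreasing processing time): H G B E I F D A C.
H: 0→20, due 24, tardiness 0
G: 20→36, due 28, tardiness 8
B: 36→51, due 65, tardiness 0
E: 51→65, due 68, tardiness 0
I: 65→78, due 51, tardiness 27
F: 78→90, due 76, tardiness 14
D: 90→101, due 77, tardiness 24
A: 101→108, due 46, tardiness 62
C: 108→112, due 25, tardiness 87
Maximum = 87.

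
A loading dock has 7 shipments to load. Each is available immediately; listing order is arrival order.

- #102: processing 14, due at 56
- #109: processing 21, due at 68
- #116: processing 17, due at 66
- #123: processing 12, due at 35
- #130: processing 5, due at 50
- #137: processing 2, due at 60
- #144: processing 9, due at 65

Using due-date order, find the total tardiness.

12

EDD (increasing due date): #123 #130 #102 #137 #144 #116 #109.
#123: 0→12, due 35, tardiness 0
#130: 12→17, due 50, tardiness 0
#102: 17→31, due 56, tardiness 0
#137: 31→33, due 60, tardiness 0
#144: 33→42, due 65, tardiness 0
#116: 42→59, due 66, tardiness 0
#109: 59→80, due 68, tardiness 12
Sum = 0+0+0+0+0+0+12 = 12.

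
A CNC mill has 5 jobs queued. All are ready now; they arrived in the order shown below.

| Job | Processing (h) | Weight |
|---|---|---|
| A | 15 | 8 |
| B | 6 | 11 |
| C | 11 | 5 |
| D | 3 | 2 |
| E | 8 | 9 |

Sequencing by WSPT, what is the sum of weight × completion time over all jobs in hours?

WSPT (decreasing weight/processing-time ratio): B E D A C.
B: finishes 6, weight 11, w·C = 66
E: finishes 14, weight 9, w·C = 126
D: finishes 17, weight 2, w·C = 34
A: finishes 32, weight 8, w·C = 256
C: finishes 43, weight 5, w·C = 215
Sum = 66+126+34+256+215 = 697.

697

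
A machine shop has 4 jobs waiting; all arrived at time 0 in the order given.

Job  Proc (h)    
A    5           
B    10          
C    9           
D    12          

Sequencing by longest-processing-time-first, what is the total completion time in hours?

LPT (decreasing processing time): D B C A.
D: 0→12
B: 12→22
C: 22→31
A: 31→36
Sum = 12+22+31+36 = 101.

101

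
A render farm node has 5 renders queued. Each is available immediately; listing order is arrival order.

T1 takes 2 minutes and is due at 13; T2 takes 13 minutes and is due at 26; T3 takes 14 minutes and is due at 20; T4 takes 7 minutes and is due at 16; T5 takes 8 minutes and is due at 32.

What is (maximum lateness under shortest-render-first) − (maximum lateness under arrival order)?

SPT (increasing processing time): T1 T4 T5 T2 T3.
T1: 0→2, due 13, lateness -11
T4: 2→9, due 16, lateness -7
T5: 9→17, due 32, lateness -15
T2: 17→30, due 26, lateness 4
T3: 30→44, due 20, lateness 24
Maximum = 24.
FIFO (arrival order): T1 T2 T3 T4 T5.
T1: 0→2, due 13, lateness -11
T2: 2→15, due 26, lateness -11
T3: 15→29, due 20, lateness 9
T4: 29→36, due 16, lateness 20
T5: 36→44, due 32, lateness 12
Maximum = 20.
Difference = 24 − 20 = 4.

4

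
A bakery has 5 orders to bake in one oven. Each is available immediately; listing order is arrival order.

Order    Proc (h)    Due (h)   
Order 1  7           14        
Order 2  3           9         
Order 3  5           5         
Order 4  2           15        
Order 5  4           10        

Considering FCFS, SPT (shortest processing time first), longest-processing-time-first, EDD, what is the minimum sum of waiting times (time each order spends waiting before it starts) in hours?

FIFO (arrival order): Order 1 Order 2 Order 3 Order 4 Order 5.
Order 1: waits 0, runs 0→7
Order 2: waits 7, runs 7→10
Order 3: waits 10, runs 10→15
Order 4: waits 15, runs 15→17
Order 5: waits 17, runs 17→21
Sum = 0+7+10+15+17 = 49.
SPT (increasing processing time): Order 4 Order 2 Order 5 Order 3 Order 1.
Order 4: waits 0, runs 0→2
Order 2: waits 2, runs 2→5
Order 5: waits 5, runs 5→9
Order 3: waits 9, runs 9→14
Order 1: waits 14, runs 14→21
Sum = 0+2+5+9+14 = 30.
LPT (decreasing processing time): Order 1 Order 3 Order 5 Order 2 Order 4.
Order 1: waits 0, runs 0→7
Order 3: waits 7, runs 7→12
Order 5: waits 12, runs 12→16
Order 2: waits 16, runs 16→19
Order 4: waits 19, runs 19→21
Sum = 0+7+12+16+19 = 54.
EDD (increasing due date): Order 3 Order 2 Order 5 Order 1 Order 4.
Order 3: waits 0, runs 0→5
Order 2: waits 5, runs 5→8
Order 5: waits 8, runs 8→12
Order 1: waits 12, runs 12→19
Order 4: waits 19, runs 19→21
Sum = 0+5+8+12+19 = 44.
FIFO 49, SPT 30, LPT 54, EDD 44 → minimum 30.

30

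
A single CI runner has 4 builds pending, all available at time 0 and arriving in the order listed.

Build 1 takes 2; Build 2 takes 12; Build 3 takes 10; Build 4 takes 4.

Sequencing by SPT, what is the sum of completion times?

52

SPT (increasing processing time): Build 1 Build 4 Build 3 Build 2.
Build 1: 0→2
Build 4: 2→6
Build 3: 6→16
Build 2: 16→28
Sum = 2+6+16+28 = 52.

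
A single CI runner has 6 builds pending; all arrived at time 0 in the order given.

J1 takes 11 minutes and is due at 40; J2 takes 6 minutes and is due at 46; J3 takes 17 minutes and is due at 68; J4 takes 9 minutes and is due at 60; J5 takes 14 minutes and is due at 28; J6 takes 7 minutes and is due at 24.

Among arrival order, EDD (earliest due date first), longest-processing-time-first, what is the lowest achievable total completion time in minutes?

FIFO (arrival order): J1 J2 J3 J4 J5 J6.
J1: 0→11
J2: 11→17
J3: 17→34
J4: 34→43
J5: 43→57
J6: 57→64
Sum = 11+17+34+43+57+64 = 226.
EDD (increasing due date): J6 J5 J1 J2 J4 J3.
J6: 0→7
J5: 7→21
J1: 21→32
J2: 32→38
J4: 38→47
J3: 47→64
Sum = 7+21+32+38+47+64 = 209.
LPT (decreasing processing time): J3 J5 J1 J4 J6 J2.
J3: 0→17
J5: 17→31
J1: 31→42
J4: 42→51
J6: 51→58
J2: 58→64
Sum = 17+31+42+51+58+64 = 263.
FIFO 226, EDD 209, LPT 263 → minimum 209.

209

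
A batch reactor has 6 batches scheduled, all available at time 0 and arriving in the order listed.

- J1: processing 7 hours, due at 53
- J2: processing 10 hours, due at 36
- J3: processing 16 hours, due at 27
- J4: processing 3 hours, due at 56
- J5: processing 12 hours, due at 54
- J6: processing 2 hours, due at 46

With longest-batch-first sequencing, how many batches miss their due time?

2

LPT (decreasing processing time): J3 J5 J2 J1 J4 J6.
J3: 0→16, due 27, tardiness 0
J5: 16→28, due 54, tardiness 0
J2: 28→38, due 36, tardiness 2
J1: 38→45, due 53, tardiness 0
J4: 45→48, due 56, tardiness 0
J6: 48→50, due 46, tardiness 4
Late batches: 2.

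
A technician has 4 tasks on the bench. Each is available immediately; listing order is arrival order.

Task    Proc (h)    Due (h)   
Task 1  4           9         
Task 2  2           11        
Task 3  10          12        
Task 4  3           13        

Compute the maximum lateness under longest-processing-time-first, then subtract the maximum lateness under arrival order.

LPT (decreasing processing time): Task 3 Task 1 Task 4 Task 2.
Task 3: 0→10, due 12, lateness -2
Task 1: 10→14, due 9, lateness 5
Task 4: 14→17, due 13, lateness 4
Task 2: 17→19, due 11, lateness 8
Maximum = 8.
FIFO (arrival order): Task 1 Task 2 Task 3 Task 4.
Task 1: 0→4, due 9, lateness -5
Task 2: 4→6, due 11, lateness -5
Task 3: 6→16, due 12, lateness 4
Task 4: 16→19, due 13, lateness 6
Maximum = 6.
Difference = 8 − 6 = 2.

2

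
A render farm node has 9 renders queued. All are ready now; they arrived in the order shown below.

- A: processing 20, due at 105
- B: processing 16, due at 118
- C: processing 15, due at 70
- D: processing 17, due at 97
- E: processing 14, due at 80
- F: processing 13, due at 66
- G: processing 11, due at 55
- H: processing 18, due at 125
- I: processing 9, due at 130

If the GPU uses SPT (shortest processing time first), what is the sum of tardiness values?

28

SPT (increasing processing time): I G F E C B D H A.
I: 0→9, due 130, tardiness 0
G: 9→20, due 55, tardiness 0
F: 20→33, due 66, tardiness 0
E: 33→47, due 80, tardiness 0
C: 47→62, due 70, tardiness 0
B: 62→78, due 118, tardiness 0
D: 78→95, due 97, tardiness 0
H: 95→113, due 125, tardiness 0
A: 113→133, due 105, tardiness 28
Sum = 0+0+0+0+0+0+0+0+28 = 28.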